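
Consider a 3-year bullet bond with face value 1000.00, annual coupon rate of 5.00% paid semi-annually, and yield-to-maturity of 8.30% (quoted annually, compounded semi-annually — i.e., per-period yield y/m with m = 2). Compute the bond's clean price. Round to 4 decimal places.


Answer: Price = 913.9255

Derivation:
Coupon per period c = face * coupon_rate / m = 25.000000
Periods per year m = 2; per-period yield y/m = 0.041500
Number of cashflows N = 6
Cashflows (t years, CF_t, discount factor 1/(1+y/m)^(m*t), PV):
  t = 0.5000: CF_t = 25.000000, DF = 0.960154, PV = 24.003841
  t = 1.0000: CF_t = 25.000000, DF = 0.921895, PV = 23.047375
  t = 1.5000: CF_t = 25.000000, DF = 0.885161, PV = 22.129020
  t = 2.0000: CF_t = 25.000000, DF = 0.849890, PV = 21.247259
  t = 2.5000: CF_t = 25.000000, DF = 0.816025, PV = 20.400633
  t = 3.0000: CF_t = 1025.000000, DF = 0.783510, PV = 803.097400
Price P = sum_t PV_t = 913.925527


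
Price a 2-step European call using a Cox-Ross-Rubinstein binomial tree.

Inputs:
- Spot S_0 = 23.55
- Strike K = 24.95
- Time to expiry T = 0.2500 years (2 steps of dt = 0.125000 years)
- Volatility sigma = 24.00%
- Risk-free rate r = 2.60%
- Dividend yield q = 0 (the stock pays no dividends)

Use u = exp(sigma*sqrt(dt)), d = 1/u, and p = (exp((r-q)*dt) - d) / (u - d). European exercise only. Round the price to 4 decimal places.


Answer: Price = V(0,0) = 0.7282

Derivation:
dt = T/N = 0.125000
u = exp(sigma*sqrt(dt)) = 1.088557; d = 1/u = 0.918647
p = (exp((r-q)*dt) - d) / (u - d) = 0.497958
Discount per step: exp(-r*dt) = 0.996755
Stock lattice S(k, i) with i counting down-moves:
  k=0: S(0,0) = 23.5500
  k=1: S(1,0) = 25.6355; S(1,1) = 21.6341
  k=2: S(2,0) = 27.9057; S(2,1) = 23.5500; S(2,2) = 19.8742
Terminal payoffs V(N, i) = max(S_T - K, 0):
  V(2,0) = 2.955713; V(2,1) = 0.000000; V(2,2) = 0.000000
Backward induction: V(k, i) = exp(-r*dt) * [p * V(k+1, i) + (1-p) * V(k+1, i+1)].
  V(1,0) = exp(-r*dt) * [p*2.955713 + (1-p)*0.000000] = 1.467047
  V(1,1) = exp(-r*dt) * [p*0.000000 + (1-p)*0.000000] = 0.000000
  V(0,0) = exp(-r*dt) * [p*1.467047 + (1-p)*0.000000] = 0.728158


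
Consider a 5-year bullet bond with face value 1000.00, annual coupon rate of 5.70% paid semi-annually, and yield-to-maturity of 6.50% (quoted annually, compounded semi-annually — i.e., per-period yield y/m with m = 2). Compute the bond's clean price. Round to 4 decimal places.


Coupon per period c = face * coupon_rate / m = 28.500000
Periods per year m = 2; per-period yield y/m = 0.032500
Number of cashflows N = 10
Cashflows (t years, CF_t, discount factor 1/(1+y/m)^(m*t), PV):
  t = 0.5000: CF_t = 28.500000, DF = 0.968523, PV = 27.602906
  t = 1.0000: CF_t = 28.500000, DF = 0.938037, PV = 26.734049
  t = 1.5000: CF_t = 28.500000, DF = 0.908510, PV = 25.892541
  t = 2.0000: CF_t = 28.500000, DF = 0.879913, PV = 25.077522
  t = 2.5000: CF_t = 28.500000, DF = 0.852216, PV = 24.288157
  t = 3.0000: CF_t = 28.500000, DF = 0.825391, PV = 23.523639
  t = 3.5000: CF_t = 28.500000, DF = 0.799410, PV = 22.783185
  t = 4.0000: CF_t = 28.500000, DF = 0.774247, PV = 22.066039
  t = 4.5000: CF_t = 28.500000, DF = 0.749876, PV = 21.371466
  t = 5.0000: CF_t = 1028.500000, DF = 0.726272, PV = 746.970916
Price P = sum_t PV_t = 966.310420

Answer: Price = 966.3104


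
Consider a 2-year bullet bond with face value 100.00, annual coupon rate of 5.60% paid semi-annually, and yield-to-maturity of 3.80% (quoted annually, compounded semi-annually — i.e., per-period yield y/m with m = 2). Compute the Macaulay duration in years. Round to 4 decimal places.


Coupon per period c = face * coupon_rate / m = 2.800000
Periods per year m = 2; per-period yield y/m = 0.019000
Number of cashflows N = 4
Cashflows (t years, CF_t, discount factor 1/(1+y/m)^(m*t), PV):
  t = 0.5000: CF_t = 2.800000, DF = 0.981354, PV = 2.747792
  t = 1.0000: CF_t = 2.800000, DF = 0.963056, PV = 2.696557
  t = 1.5000: CF_t = 2.800000, DF = 0.945099, PV = 2.646278
  t = 2.0000: CF_t = 102.800000, DF = 0.927477, PV = 95.344661
Price P = sum_t PV_t = 103.435288
Macaulay numerator sum_t t * PV_t:
  t * PV_t at t = 0.5000: 1.373896
  t * PV_t at t = 1.0000: 2.696557
  t * PV_t at t = 1.5000: 3.969417
  t * PV_t at t = 2.0000: 190.689322
Macaulay duration D = (sum_t t * PV_t) / P = 198.729192 / 103.435288 = 1.921290

Answer: Macaulay duration = 1.9213 years


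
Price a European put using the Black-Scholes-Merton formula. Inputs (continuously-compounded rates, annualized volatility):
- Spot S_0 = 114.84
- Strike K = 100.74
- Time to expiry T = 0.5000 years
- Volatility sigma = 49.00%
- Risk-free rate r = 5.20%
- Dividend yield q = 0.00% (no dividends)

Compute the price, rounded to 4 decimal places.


Answer: Price = 7.7647

Derivation:
d1 = (ln(S/K) + (r - q + 0.5*sigma^2) * T) / (sigma * sqrt(T)) = 0.62635783
d2 = d1 - sigma * sqrt(T) = 0.27987550
exp(-rT) = 0.97433509; exp(-qT) = 1.00000000
P = K * exp(-rT) * N(-d2) - S_0 * exp(-qT) * N(-d1)
N(-d1) = 0.26554013; N(-d2) = 0.38978651
P = 100.7400 * 0.97433509 * 0.38978651 - 114.8400 * 1.00000000 * 0.26554013 = 7.7647


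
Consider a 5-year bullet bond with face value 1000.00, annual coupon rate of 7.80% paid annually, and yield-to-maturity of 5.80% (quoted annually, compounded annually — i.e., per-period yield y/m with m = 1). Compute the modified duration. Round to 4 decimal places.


Answer: Modified duration = 4.1178

Derivation:
Coupon per period c = face * coupon_rate / m = 78.000000
Periods per year m = 1; per-period yield y/m = 0.058000
Number of cashflows N = 5
Cashflows (t years, CF_t, discount factor 1/(1+y/m)^(m*t), PV):
  t = 1.0000: CF_t = 78.000000, DF = 0.945180, PV = 73.724008
  t = 2.0000: CF_t = 78.000000, DF = 0.893364, PV = 69.682427
  t = 3.0000: CF_t = 78.000000, DF = 0.844390, PV = 65.862407
  t = 4.0000: CF_t = 78.000000, DF = 0.798100, PV = 62.251803
  t = 5.0000: CF_t = 1078.000000, DF = 0.754348, PV = 813.186991
Price P = sum_t PV_t = 1084.707635
First compute Macaulay numerator sum_t t * PV_t:
  t * PV_t at t = 1.0000: 73.724008
  t * PV_t at t = 2.0000: 139.364854
  t * PV_t at t = 3.0000: 197.587222
  t * PV_t at t = 4.0000: 249.007211
  t * PV_t at t = 5.0000: 4065.934955
Macaulay duration D = 4725.618248 / 1084.707635 = 4.356582
Modified duration = D / (1 + y/m) = 4.356582 / (1 + 0.058000) = 4.117753


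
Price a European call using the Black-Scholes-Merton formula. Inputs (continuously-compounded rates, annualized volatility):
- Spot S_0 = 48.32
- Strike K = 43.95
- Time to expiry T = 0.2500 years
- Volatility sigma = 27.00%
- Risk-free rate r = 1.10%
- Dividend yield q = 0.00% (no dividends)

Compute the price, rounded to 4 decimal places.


d1 = (ln(S/K) + (r - q + 0.5*sigma^2) * T) / (sigma * sqrt(T)) = 0.79004022
d2 = d1 - sigma * sqrt(T) = 0.65504022
exp(-rT) = 0.99725378; exp(-qT) = 1.00000000
C = S_0 * exp(-qT) * N(d1) - K * exp(-rT) * N(d2)
N(d1) = 0.78524786; N(d2) = 0.74377907
C = 48.3200 * 1.00000000 * 0.78524786 - 43.9500 * 0.99725378 * 0.74377907 = 5.3439

Answer: Price = 5.3439


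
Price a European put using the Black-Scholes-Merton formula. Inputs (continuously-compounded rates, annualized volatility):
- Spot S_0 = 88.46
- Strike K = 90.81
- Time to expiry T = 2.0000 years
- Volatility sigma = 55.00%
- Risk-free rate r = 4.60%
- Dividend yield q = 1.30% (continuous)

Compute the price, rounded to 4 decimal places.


d1 = (ln(S/K) + (r - q + 0.5*sigma^2) * T) / (sigma * sqrt(T)) = 0.44005320
d2 = d1 - sigma * sqrt(T) = -0.33776426
exp(-rT) = 0.91210515; exp(-qT) = 0.97433509
P = K * exp(-rT) * N(-d2) - S_0 * exp(-qT) * N(-d1)
N(-d1) = 0.32994929; N(-d2) = 0.63222958
P = 90.8100 * 0.91210515 * 0.63222958 - 88.4600 * 0.97433509 * 0.32994929 = 23.9283

Answer: Price = 23.9283


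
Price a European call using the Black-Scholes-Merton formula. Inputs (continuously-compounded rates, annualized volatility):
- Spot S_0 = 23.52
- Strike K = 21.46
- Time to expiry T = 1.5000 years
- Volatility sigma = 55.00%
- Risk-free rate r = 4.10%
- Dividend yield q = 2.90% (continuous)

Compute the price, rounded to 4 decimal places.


d1 = (ln(S/K) + (r - q + 0.5*sigma^2) * T) / (sigma * sqrt(T)) = 0.49959999
d2 = d1 - sigma * sqrt(T) = -0.17400969
exp(-rT) = 0.94035295; exp(-qT) = 0.95743255
C = S_0 * exp(-qT) * N(d1) - K * exp(-rT) * N(d2)
N(d1) = 0.69132162; N(d2) = 0.43092892
C = 23.5200 * 0.95743255 * 0.69132162 - 21.4600 * 0.94035295 * 0.43092892 = 6.8716

Answer: Price = 6.8716


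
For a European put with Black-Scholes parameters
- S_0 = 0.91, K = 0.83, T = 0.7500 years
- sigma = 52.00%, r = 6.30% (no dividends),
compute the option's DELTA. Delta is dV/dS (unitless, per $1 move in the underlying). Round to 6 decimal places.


d1 = 0.5344240518; d2 = 0.0840908418
phi(d1) = 0.3458524407; exp(-qT) = 1.0000000000; exp(-rT) = 0.9538489056
N(-d1) = 0.2965240911
Delta = -exp(-qT) * N(-d1) = -1.0000000000 * 0.2965240911 = -0.296524

Answer: Delta = -0.296524


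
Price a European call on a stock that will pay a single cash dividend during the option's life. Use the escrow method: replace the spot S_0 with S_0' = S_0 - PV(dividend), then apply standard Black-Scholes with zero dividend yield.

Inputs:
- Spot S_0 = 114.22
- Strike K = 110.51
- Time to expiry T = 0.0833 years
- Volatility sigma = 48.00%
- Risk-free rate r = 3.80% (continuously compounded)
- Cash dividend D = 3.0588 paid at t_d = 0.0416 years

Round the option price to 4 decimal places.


Answer: Price = 6.6270

Derivation:
PV(D) = D * exp(-r * t_d) = 3.0588 * 0.99842045 = 3.05396847
S_0' = S_0 - PV(D) = 114.2200 - 3.05396847 = 111.16603153
d1 = (ln(S_0'/K) + (r + sigma^2/2)*T) / (sigma*sqrt(T)) = 0.13484121
d2 = d1 - sigma*sqrt(T) = -0.00369514
exp(-rT) = 0.99683960
N(d1) = 0.55363129; N(d2) = 0.49852586
C = S_0' * N(d1) - K * exp(-rT) * N(d2) = 111.16603153 * 0.55363129 - 110.5100 * 0.99683960 * 0.49852586 = 6.6270


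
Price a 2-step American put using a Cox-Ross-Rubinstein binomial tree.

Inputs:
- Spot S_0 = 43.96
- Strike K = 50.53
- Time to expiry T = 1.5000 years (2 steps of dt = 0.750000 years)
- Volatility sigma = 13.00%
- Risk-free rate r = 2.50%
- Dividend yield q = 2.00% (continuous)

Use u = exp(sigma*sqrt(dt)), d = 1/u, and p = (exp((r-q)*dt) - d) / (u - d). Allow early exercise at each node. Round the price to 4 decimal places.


Answer: Price = V(0,0) = 7.2287

Derivation:
dt = T/N = 0.750000
u = exp(sigma*sqrt(dt)) = 1.119165; d = 1/u = 0.893523
p = (exp((r-q)*dt) - d) / (u - d) = 0.488534
Discount per step: exp(-r*dt) = 0.981425
Stock lattice S(k, i) with i counting down-moves:
  k=0: S(0,0) = 43.9600
  k=1: S(1,0) = 49.1985; S(1,1) = 39.2793
  k=2: S(2,0) = 55.0613; S(2,1) = 43.9600; S(2,2) = 35.0969
Terminal payoffs V(N, i) = max(K - S_T, 0):
  V(2,0) = 0.000000; V(2,1) = 6.570000; V(2,2) = 15.433075
Backward induction: V(k, i) = exp(-r*dt) * [p * V(k+1, i) + (1-p) * V(k+1, i+1)]; then take max(V_cont, immediate exercise) for American.
  V(1,0) = exp(-r*dt) * [p*0.000000 + (1-p)*6.570000] = 3.297911; exercise = 1.331485; V(1,0) = max -> 3.297911
  V(1,1) = exp(-r*dt) * [p*6.570000 + (1-p)*15.433075] = 10.896914; exercise = 11.250733; V(1,1) = max -> 11.250733
  V(0,0) = exp(-r*dt) * [p*3.297911 + (1-p)*11.250733] = 7.228690; exercise = 6.570000; V(0,0) = max -> 7.228690


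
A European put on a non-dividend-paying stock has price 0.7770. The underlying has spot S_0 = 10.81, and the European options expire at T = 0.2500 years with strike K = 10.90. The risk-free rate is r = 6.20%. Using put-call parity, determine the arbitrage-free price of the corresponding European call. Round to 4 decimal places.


Put-call parity: C - P = S_0 * exp(-qT) - K * exp(-rT).
S_0 * exp(-qT) = 10.8100 * 1.00000000 = 10.81000000
K * exp(-rT) = 10.9000 * 0.98461951 = 10.73235262
C = P + S*exp(-qT) - K*exp(-rT)
C = 0.7770 + 10.81000000 - 10.73235262 = 0.8546

Answer: Call price = 0.8546


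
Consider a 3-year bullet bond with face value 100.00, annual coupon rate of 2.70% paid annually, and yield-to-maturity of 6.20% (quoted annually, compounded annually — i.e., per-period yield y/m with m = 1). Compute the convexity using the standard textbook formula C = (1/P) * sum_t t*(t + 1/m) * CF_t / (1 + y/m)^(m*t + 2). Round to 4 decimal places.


Answer: Convexity = 10.2507

Derivation:
Coupon per period c = face * coupon_rate / m = 2.700000
Periods per year m = 1; per-period yield y/m = 0.062000
Number of cashflows N = 3
Cashflows (t years, CF_t, discount factor 1/(1+y/m)^(m*t), PV):
  t = 1.0000: CF_t = 2.700000, DF = 0.941620, PV = 2.542373
  t = 2.0000: CF_t = 2.700000, DF = 0.886647, PV = 2.393948
  t = 3.0000: CF_t = 102.700000, DF = 0.834885, PV = 85.742648
Price P = sum_t PV_t = 90.678969
Convexity numerator sum_t t*(t + 1/m) * CF_t / (1+y/m)^(m*t + 2):
  t = 1.0000: term = 4.508377
  t = 2.0000: term = 12.735528
  t = 3.0000: term = 912.282000
Convexity = (1/P) * sum = 929.525904 / 90.678969 = 10.250733


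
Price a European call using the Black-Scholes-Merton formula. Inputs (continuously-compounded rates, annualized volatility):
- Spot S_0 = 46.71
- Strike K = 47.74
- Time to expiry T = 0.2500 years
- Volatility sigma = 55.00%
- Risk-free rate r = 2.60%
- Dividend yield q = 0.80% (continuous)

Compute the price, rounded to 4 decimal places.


d1 = (ln(S/K) + (r - q + 0.5*sigma^2) * T) / (sigma * sqrt(T)) = 0.07454965
d2 = d1 - sigma * sqrt(T) = -0.20045035
exp(-rT) = 0.99352108; exp(-qT) = 0.99800200
C = S_0 * exp(-qT) * N(d1) - K * exp(-rT) * N(d2)
N(d1) = 0.52971348; N(d2) = 0.42056419
C = 46.7100 * 0.99800200 * 0.52971348 - 47.7400 * 0.99352108 * 0.42056419 = 4.7458

Answer: Price = 4.7458


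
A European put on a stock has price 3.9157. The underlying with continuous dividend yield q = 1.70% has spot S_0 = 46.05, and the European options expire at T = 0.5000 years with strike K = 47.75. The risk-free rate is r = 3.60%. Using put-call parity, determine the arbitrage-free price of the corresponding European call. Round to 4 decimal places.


Put-call parity: C - P = S_0 * exp(-qT) - K * exp(-rT).
S_0 * exp(-qT) = 46.0500 * 0.99153602 = 45.66023385
K * exp(-rT) = 47.7500 * 0.98216103 = 46.89818930
C = P + S*exp(-qT) - K*exp(-rT)
C = 3.9157 + 45.66023385 - 46.89818930 = 2.6777

Answer: Call price = 2.6777


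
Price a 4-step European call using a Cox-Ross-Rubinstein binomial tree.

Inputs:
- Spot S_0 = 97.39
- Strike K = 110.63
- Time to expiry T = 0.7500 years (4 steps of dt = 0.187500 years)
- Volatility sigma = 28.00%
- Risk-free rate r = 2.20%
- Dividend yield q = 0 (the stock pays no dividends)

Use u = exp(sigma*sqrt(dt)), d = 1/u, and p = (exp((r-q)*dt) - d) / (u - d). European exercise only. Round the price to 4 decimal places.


dt = T/N = 0.187500
u = exp(sigma*sqrt(dt)) = 1.128900; d = 1/u = 0.885818
p = (exp((r-q)*dt) - d) / (u - d) = 0.486731
Discount per step: exp(-r*dt) = 0.995883
Stock lattice S(k, i) with i counting down-moves:
  k=0: S(0,0) = 97.3900
  k=1: S(1,0) = 109.9436; S(1,1) = 86.2698
  k=2: S(2,0) = 124.1153; S(2,1) = 97.3900; S(2,2) = 76.4194
  k=3: S(3,0) = 140.1137; S(3,1) = 109.9436; S(3,2) = 86.2698; S(3,3) = 67.6937
  k=4: S(4,0) = 158.1743; S(4,1) = 124.1153; S(4,2) = 97.3900; S(4,3) = 76.4194; S(4,4) = 59.9643
Terminal payoffs V(N, i) = max(S_T - K, 0):
  V(4,0) = 47.544327; V(4,1) = 13.485260; V(4,2) = 0.000000; V(4,3) = 0.000000; V(4,4) = 0.000000
Backward induction: V(k, i) = exp(-r*dt) * [p * V(k+1, i) + (1-p) * V(k+1, i+1)].
  V(3,0) = exp(-r*dt) * [p*47.544327 + (1-p)*13.485260] = 29.939105
  V(3,1) = exp(-r*dt) * [p*13.485260 + (1-p)*0.000000] = 6.536672
  V(3,2) = exp(-r*dt) * [p*0.000000 + (1-p)*0.000000] = 0.000000
  V(3,3) = exp(-r*dt) * [p*0.000000 + (1-p)*0.000000] = 0.000000
  V(2,0) = exp(-r*dt) * [p*29.939105 + (1-p)*6.536672] = 17.853560
  V(2,1) = exp(-r*dt) * [p*6.536672 + (1-p)*0.000000] = 3.168503
  V(2,2) = exp(-r*dt) * [p*0.000000 + (1-p)*0.000000] = 0.000000
  V(1,0) = exp(-r*dt) * [p*17.853560 + (1-p)*3.168503] = 10.273707
  V(1,1) = exp(-r*dt) * [p*3.168503 + (1-p)*0.000000] = 1.535860
  V(0,0) = exp(-r*dt) * [p*10.273707 + (1-p)*1.535860] = 5.765009

Answer: Price = V(0,0) = 5.7650


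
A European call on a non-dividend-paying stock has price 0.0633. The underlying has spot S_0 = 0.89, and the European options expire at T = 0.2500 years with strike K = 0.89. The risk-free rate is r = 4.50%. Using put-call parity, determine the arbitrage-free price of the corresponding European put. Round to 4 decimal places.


Answer: Put price = 0.0533

Derivation:
Put-call parity: C - P = S_0 * exp(-qT) - K * exp(-rT).
S_0 * exp(-qT) = 0.8900 * 1.00000000 = 0.89000000
K * exp(-rT) = 0.8900 * 0.98881304 = 0.88004361
P = C - S*exp(-qT) + K*exp(-rT)
P = 0.0633 - 0.89000000 + 0.88004361 = 0.0533


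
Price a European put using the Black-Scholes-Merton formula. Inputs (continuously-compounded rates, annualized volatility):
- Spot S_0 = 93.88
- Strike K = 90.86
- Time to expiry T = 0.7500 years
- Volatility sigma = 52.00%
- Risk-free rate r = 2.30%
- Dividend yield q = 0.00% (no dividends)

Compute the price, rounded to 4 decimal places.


Answer: Price = 14.1289

Derivation:
d1 = (ln(S/K) + (r - q + 0.5*sigma^2) * T) / (sigma * sqrt(T)) = 0.33607895
d2 = d1 - sigma * sqrt(T) = -0.11425426
exp(-rT) = 0.98289793; exp(-qT) = 1.00000000
P = K * exp(-rT) * N(-d2) - S_0 * exp(-qT) * N(-d1)
N(-d1) = 0.36840567; N(-d2) = 0.54548188
P = 90.8600 * 0.98289793 * 0.54548188 - 93.8800 * 1.00000000 * 0.36840567 = 14.1289


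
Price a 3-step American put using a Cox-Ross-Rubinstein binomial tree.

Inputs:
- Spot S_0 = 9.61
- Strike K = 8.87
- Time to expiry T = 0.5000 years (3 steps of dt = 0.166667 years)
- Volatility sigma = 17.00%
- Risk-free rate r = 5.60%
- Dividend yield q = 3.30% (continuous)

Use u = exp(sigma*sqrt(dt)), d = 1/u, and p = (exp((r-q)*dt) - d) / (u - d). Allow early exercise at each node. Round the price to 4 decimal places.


Answer: Price = V(0,0) = 0.1218

Derivation:
dt = T/N = 0.166667
u = exp(sigma*sqrt(dt)) = 1.071867; d = 1/u = 0.932951
p = (exp((r-q)*dt) - d) / (u - d) = 0.510304
Discount per step: exp(-r*dt) = 0.990710
Stock lattice S(k, i) with i counting down-moves:
  k=0: S(0,0) = 9.6100
  k=1: S(1,0) = 10.3006; S(1,1) = 8.9657
  k=2: S(2,0) = 11.0409; S(2,1) = 9.6100; S(2,2) = 8.3645
  k=3: S(3,0) = 11.8344; S(3,1) = 10.3006; S(3,2) = 8.9657; S(3,3) = 7.8037
Terminal payoffs V(N, i) = max(K - S_T, 0):
  V(3,0) = 0.000000; V(3,1) = 0.000000; V(3,2) = 0.000000; V(3,3) = 1.066303
Backward induction: V(k, i) = exp(-r*dt) * [p * V(k+1, i) + (1-p) * V(k+1, i+1)]; then take max(V_cont, immediate exercise) for American.
  V(2,0) = exp(-r*dt) * [p*0.000000 + (1-p)*0.000000] = 0.000000; exercise = 0.000000; V(2,0) = max -> 0.000000
  V(2,1) = exp(-r*dt) * [p*0.000000 + (1-p)*0.000000] = 0.000000; exercise = 0.000000; V(2,1) = max -> 0.000000
  V(2,2) = exp(-r*dt) * [p*0.000000 + (1-p)*1.066303] = 0.517313; exercise = 0.505473; V(2,2) = max -> 0.517313
  V(1,0) = exp(-r*dt) * [p*0.000000 + (1-p)*0.000000] = 0.000000; exercise = 0.000000; V(1,0) = max -> 0.000000
  V(1,1) = exp(-r*dt) * [p*0.000000 + (1-p)*0.517313] = 0.250973; exercise = 0.000000; V(1,1) = max -> 0.250973
  V(0,0) = exp(-r*dt) * [p*0.000000 + (1-p)*0.250973] = 0.121759; exercise = 0.000000; V(0,0) = max -> 0.121759


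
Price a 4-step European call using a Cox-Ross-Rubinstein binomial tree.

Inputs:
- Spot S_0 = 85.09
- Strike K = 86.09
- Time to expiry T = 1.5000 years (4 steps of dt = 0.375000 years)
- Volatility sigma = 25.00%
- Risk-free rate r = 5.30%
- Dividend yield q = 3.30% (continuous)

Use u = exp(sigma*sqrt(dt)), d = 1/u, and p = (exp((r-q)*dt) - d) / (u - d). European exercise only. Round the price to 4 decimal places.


Answer: Price = V(0,0) = 10.0954

Derivation:
dt = T/N = 0.375000
u = exp(sigma*sqrt(dt)) = 1.165433; d = 1/u = 0.858050
p = (exp((r-q)*dt) - d) / (u - d) = 0.486293
Discount per step: exp(-r*dt) = 0.980321
Stock lattice S(k, i) with i counting down-moves:
  k=0: S(0,0) = 85.0900
  k=1: S(1,0) = 99.1667; S(1,1) = 73.0115
  k=2: S(2,0) = 115.5722; S(2,1) = 85.0900; S(2,2) = 62.6475
  k=3: S(3,0) = 134.6918; S(3,1) = 99.1667; S(3,2) = 73.0115; S(3,3) = 53.7547
  k=4: S(4,0) = 156.9743; S(4,1) = 115.5722; S(4,2) = 85.0900; S(4,3) = 62.6475; S(4,4) = 46.1242
Terminal payoffs V(N, i) = max(S_T - K, 0):
  V(4,0) = 70.884278; V(4,1) = 29.482234; V(4,2) = 0.000000; V(4,3) = 0.000000; V(4,4) = 0.000000
Backward induction: V(k, i) = exp(-r*dt) * [p * V(k+1, i) + (1-p) * V(k+1, i+1)].
  V(3,0) = exp(-r*dt) * [p*70.884278 + (1-p)*29.482234] = 48.639360
  V(3,1) = exp(-r*dt) * [p*29.482234 + (1-p)*0.000000] = 14.054855
  V(3,2) = exp(-r*dt) * [p*0.000000 + (1-p)*0.000000] = 0.000000
  V(3,3) = exp(-r*dt) * [p*0.000000 + (1-p)*0.000000] = 0.000000
  V(2,0) = exp(-r*dt) * [p*48.639360 + (1-p)*14.054855] = 30.265496
  V(2,1) = exp(-r*dt) * [p*14.054855 + (1-p)*0.000000] = 6.700270
  V(2,2) = exp(-r*dt) * [p*0.000000 + (1-p)*0.000000] = 0.000000
  V(1,0) = exp(-r*dt) * [p*30.265496 + (1-p)*6.700270] = 17.802499
  V(1,1) = exp(-r*dt) * [p*6.700270 + (1-p)*0.000000] = 3.194172
  V(0,0) = exp(-r*dt) * [p*17.802499 + (1-p)*3.194172] = 10.095438


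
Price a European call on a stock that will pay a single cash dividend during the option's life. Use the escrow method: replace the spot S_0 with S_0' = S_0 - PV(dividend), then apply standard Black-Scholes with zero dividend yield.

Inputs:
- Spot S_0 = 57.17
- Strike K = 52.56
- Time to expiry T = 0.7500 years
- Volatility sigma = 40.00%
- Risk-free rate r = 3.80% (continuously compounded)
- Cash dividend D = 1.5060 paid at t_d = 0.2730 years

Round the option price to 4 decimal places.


PV(D) = D * exp(-r * t_d) = 1.5060 * 0.98967962 = 1.49045751
S_0' = S_0 - PV(D) = 57.1700 - 1.49045751 = 55.67954249
d1 = (ln(S_0'/K) + (r + sigma^2/2)*T) / (sigma*sqrt(T)) = 0.42192014
d2 = d1 - sigma*sqrt(T) = 0.07550998
exp(-rT) = 0.97190229
N(d1) = 0.66345835; N(d2) = 0.53009552
C = S_0' * N(d1) - K * exp(-rT) * N(d2) = 55.67954249 * 0.66345835 - 52.5600 * 0.97190229 * 0.53009552 = 9.8621

Answer: Price = 9.8621


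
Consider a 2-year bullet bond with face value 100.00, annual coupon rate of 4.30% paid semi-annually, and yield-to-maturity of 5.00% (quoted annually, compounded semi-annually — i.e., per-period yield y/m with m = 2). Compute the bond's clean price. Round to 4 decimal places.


Answer: Price = 98.6833

Derivation:
Coupon per period c = face * coupon_rate / m = 2.150000
Periods per year m = 2; per-period yield y/m = 0.025000
Number of cashflows N = 4
Cashflows (t years, CF_t, discount factor 1/(1+y/m)^(m*t), PV):
  t = 0.5000: CF_t = 2.150000, DF = 0.975610, PV = 2.097561
  t = 1.0000: CF_t = 2.150000, DF = 0.951814, PV = 2.046401
  t = 1.5000: CF_t = 2.150000, DF = 0.928599, PV = 1.996489
  t = 2.0000: CF_t = 102.150000, DF = 0.905951, PV = 92.542858
Price P = sum_t PV_t = 98.683309


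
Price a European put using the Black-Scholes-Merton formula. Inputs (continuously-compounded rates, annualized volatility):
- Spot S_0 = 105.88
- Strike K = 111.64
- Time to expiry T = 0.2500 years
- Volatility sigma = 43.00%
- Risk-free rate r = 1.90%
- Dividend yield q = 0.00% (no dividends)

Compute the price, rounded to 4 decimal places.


d1 = (ln(S/K) + (r - q + 0.5*sigma^2) * T) / (sigma * sqrt(T)) = -0.11679317
d2 = d1 - sigma * sqrt(T) = -0.33179317
exp(-rT) = 0.99526126; exp(-qT) = 1.00000000
P = K * exp(-rT) * N(-d2) - S_0 * exp(-qT) * N(-d1)
N(-d1) = 0.54648802; N(-d2) = 0.62997728
P = 111.6400 * 0.99526126 * 0.62997728 - 105.8800 * 1.00000000 * 0.54648802 = 12.1352

Answer: Price = 12.1352


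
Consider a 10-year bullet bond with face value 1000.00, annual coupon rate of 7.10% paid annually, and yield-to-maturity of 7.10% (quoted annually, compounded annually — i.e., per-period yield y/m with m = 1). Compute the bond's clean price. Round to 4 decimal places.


Coupon per period c = face * coupon_rate / m = 71.000000
Periods per year m = 1; per-period yield y/m = 0.071000
Number of cashflows N = 10
Cashflows (t years, CF_t, discount factor 1/(1+y/m)^(m*t), PV):
  t = 1.0000: CF_t = 71.000000, DF = 0.933707, PV = 66.293184
  t = 2.0000: CF_t = 71.000000, DF = 0.871808, PV = 61.898398
  t = 3.0000: CF_t = 71.000000, DF = 0.814013, PV = 57.794956
  t = 4.0000: CF_t = 71.000000, DF = 0.760050, PV = 53.963544
  t = 5.0000: CF_t = 71.000000, DF = 0.709664, PV = 50.386129
  t = 6.0000: CF_t = 71.000000, DF = 0.662618, PV = 47.045872
  t = 7.0000: CF_t = 71.000000, DF = 0.618691, PV = 43.927051
  t = 8.0000: CF_t = 71.000000, DF = 0.577676, PV = 41.014987
  t = 9.0000: CF_t = 71.000000, DF = 0.539380, PV = 38.295973
  t = 10.0000: CF_t = 1071.000000, DF = 0.503623, PV = 539.379905
Price P = sum_t PV_t = 1000.000000

Answer: Price = 1000.0000


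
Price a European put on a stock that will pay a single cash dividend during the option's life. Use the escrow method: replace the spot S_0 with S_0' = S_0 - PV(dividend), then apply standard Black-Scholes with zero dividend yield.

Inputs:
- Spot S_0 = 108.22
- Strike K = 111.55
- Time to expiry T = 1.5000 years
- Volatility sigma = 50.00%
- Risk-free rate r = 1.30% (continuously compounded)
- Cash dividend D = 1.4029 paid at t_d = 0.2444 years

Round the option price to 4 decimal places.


PV(D) = D * exp(-r * t_d) = 1.4029 * 0.99682784 = 1.39844978
S_0' = S_0 - PV(D) = 108.2200 - 1.39844978 = 106.82155022
d1 = (ln(S_0'/K) + (r + sigma^2/2)*T) / (sigma*sqrt(T)) = 0.26729937
d2 = d1 - sigma*sqrt(T) = -0.34507307
exp(-rT) = 0.98068890
N(-d1) = 0.39461934; N(-d2) = 0.63498028
P = K * exp(-rT) * N(-d2) - S_0' * N(-d1) = 111.5500 * 0.98068890 * 0.63498028 - 106.82155022 * 0.39461934 = 27.3104

Answer: Price = 27.3104


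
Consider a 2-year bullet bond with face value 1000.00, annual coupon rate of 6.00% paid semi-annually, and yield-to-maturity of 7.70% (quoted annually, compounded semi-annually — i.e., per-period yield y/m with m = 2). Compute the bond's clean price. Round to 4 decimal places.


Answer: Price = 969.0365

Derivation:
Coupon per period c = face * coupon_rate / m = 30.000000
Periods per year m = 2; per-period yield y/m = 0.038500
Number of cashflows N = 4
Cashflows (t years, CF_t, discount factor 1/(1+y/m)^(m*t), PV):
  t = 0.5000: CF_t = 30.000000, DF = 0.962927, PV = 28.887819
  t = 1.0000: CF_t = 30.000000, DF = 0.927229, PV = 27.816869
  t = 1.5000: CF_t = 30.000000, DF = 0.892854, PV = 26.785623
  t = 2.0000: CF_t = 1030.000000, DF = 0.859754, PV = 885.546195
Price P = sum_t PV_t = 969.036506


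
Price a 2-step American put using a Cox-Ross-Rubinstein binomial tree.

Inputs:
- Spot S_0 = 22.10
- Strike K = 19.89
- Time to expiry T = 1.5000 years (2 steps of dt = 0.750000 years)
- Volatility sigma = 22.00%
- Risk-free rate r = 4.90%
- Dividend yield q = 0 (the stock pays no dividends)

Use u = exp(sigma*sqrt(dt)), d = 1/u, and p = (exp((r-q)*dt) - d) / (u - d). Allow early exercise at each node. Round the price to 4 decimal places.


dt = T/N = 0.750000
u = exp(sigma*sqrt(dt)) = 1.209885; d = 1/u = 0.826525
p = (exp((r-q)*dt) - d) / (u - d) = 0.550158
Discount per step: exp(-r*dt) = 0.963917
Stock lattice S(k, i) with i counting down-moves:
  k=0: S(0,0) = 22.1000
  k=1: S(1,0) = 26.7385; S(1,1) = 18.2662
  k=2: S(2,0) = 32.3505; S(2,1) = 22.1000; S(2,2) = 15.0975
Terminal payoffs V(N, i) = max(K - S_T, 0):
  V(2,0) = 0.000000; V(2,1) = 0.000000; V(2,2) = 4.792541
Backward induction: V(k, i) = exp(-r*dt) * [p * V(k+1, i) + (1-p) * V(k+1, i+1)]; then take max(V_cont, immediate exercise) for American.
  V(1,0) = exp(-r*dt) * [p*0.000000 + (1-p)*0.000000] = 0.000000; exercise = 0.000000; V(1,0) = max -> 0.000000
  V(1,1) = exp(-r*dt) * [p*0.000000 + (1-p)*4.792541] = 2.078095; exercise = 1.623806; V(1,1) = max -> 2.078095
  V(0,0) = exp(-r*dt) * [p*0.000000 + (1-p)*2.078095] = 0.901083; exercise = 0.000000; V(0,0) = max -> 0.901083

Answer: Price = V(0,0) = 0.9011


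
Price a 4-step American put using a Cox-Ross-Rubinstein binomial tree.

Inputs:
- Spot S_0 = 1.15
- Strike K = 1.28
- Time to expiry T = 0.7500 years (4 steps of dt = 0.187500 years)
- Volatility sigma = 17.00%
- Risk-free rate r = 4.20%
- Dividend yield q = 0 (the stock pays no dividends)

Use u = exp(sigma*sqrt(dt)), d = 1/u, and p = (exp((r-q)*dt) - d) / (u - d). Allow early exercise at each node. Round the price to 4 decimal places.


Answer: Price = V(0,0) = 0.1372

Derivation:
dt = T/N = 0.187500
u = exp(sigma*sqrt(dt)) = 1.076389; d = 1/u = 0.929032
p = (exp((r-q)*dt) - d) / (u - d) = 0.535258
Discount per step: exp(-r*dt) = 0.992156
Stock lattice S(k, i) with i counting down-moves:
  k=0: S(0,0) = 1.1500
  k=1: S(1,0) = 1.2378; S(1,1) = 1.0684
  k=2: S(2,0) = 1.3324; S(2,1) = 1.1500; S(2,2) = 0.9926
  k=3: S(3,0) = 1.4342; S(3,1) = 1.2378; S(3,2) = 1.0684; S(3,3) = 0.9221
  k=4: S(4,0) = 1.5437; S(4,1) = 1.3324; S(4,2) = 1.1500; S(4,3) = 0.9926; S(4,4) = 0.8567
Terminal payoffs V(N, i) = max(K - S_T, 0):
  V(4,0) = 0.000000; V(4,1) = 0.000000; V(4,2) = 0.130000; V(4,3) = 0.287435; V(4,4) = 0.423316
Backward induction: V(k, i) = exp(-r*dt) * [p * V(k+1, i) + (1-p) * V(k+1, i+1)]; then take max(V_cont, immediate exercise) for American.
  V(3,0) = exp(-r*dt) * [p*0.000000 + (1-p)*0.000000] = 0.000000; exercise = 0.000000; V(3,0) = max -> 0.000000
  V(3,1) = exp(-r*dt) * [p*0.000000 + (1-p)*0.130000] = 0.059943; exercise = 0.042152; V(3,1) = max -> 0.059943
  V(3,2) = exp(-r*dt) * [p*0.130000 + (1-p)*0.287435] = 0.201573; exercise = 0.211613; V(3,2) = max -> 0.211613
  V(3,3) = exp(-r*dt) * [p*0.287435 + (1-p)*0.423316] = 0.347835; exercise = 0.357875; V(3,3) = max -> 0.357875
  V(2,0) = exp(-r*dt) * [p*0.000000 + (1-p)*0.059943] = 0.027639; exercise = 0.000000; V(2,0) = max -> 0.027639
  V(2,1) = exp(-r*dt) * [p*0.059943 + (1-p)*0.211613] = 0.129407; exercise = 0.130000; V(2,1) = max -> 0.130000
  V(2,2) = exp(-r*dt) * [p*0.211613 + (1-p)*0.357875] = 0.277394; exercise = 0.287435; V(2,2) = max -> 0.287435
  V(1,0) = exp(-r*dt) * [p*0.027639 + (1-p)*0.130000] = 0.074621; exercise = 0.042152; V(1,0) = max -> 0.074621
  V(1,1) = exp(-r*dt) * [p*0.130000 + (1-p)*0.287435] = 0.201573; exercise = 0.211613; V(1,1) = max -> 0.211613
  V(0,0) = exp(-r*dt) * [p*0.074621 + (1-p)*0.211613] = 0.137202; exercise = 0.130000; V(0,0) = max -> 0.137202


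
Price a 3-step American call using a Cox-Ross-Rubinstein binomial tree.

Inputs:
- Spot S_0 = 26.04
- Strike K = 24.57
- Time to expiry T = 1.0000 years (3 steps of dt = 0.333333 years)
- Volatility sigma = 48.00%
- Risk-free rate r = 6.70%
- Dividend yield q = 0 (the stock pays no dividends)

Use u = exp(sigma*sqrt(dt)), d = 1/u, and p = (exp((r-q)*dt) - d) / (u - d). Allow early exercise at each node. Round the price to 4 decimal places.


dt = T/N = 0.333333
u = exp(sigma*sqrt(dt)) = 1.319335; d = 1/u = 0.757957
p = (exp((r-q)*dt) - d) / (u - d) = 0.471389
Discount per step: exp(-r*dt) = 0.977914
Stock lattice S(k, i) with i counting down-moves:
  k=0: S(0,0) = 26.0400
  k=1: S(1,0) = 34.3555; S(1,1) = 19.7372
  k=2: S(2,0) = 45.3264; S(2,1) = 26.0400; S(2,2) = 14.9600
  k=3: S(3,0) = 59.8008; S(3,1) = 34.3555; S(3,2) = 19.7372; S(3,3) = 11.3390
Terminal payoffs V(N, i) = max(S_T - K, 0):
  V(3,0) = 35.230750; V(3,1) = 9.785494; V(3,2) = 0.000000; V(3,3) = 0.000000
Backward induction: V(k, i) = exp(-r*dt) * [p * V(k+1, i) + (1-p) * V(k+1, i+1)]; then take max(V_cont, immediate exercise) for American.
  V(2,0) = exp(-r*dt) * [p*35.230750 + (1-p)*9.785494] = 21.299067; exercise = 20.756420; V(2,0) = max -> 21.299067
  V(2,1) = exp(-r*dt) * [p*9.785494 + (1-p)*0.000000] = 4.510894; exercise = 1.470000; V(2,1) = max -> 4.510894
  V(2,2) = exp(-r*dt) * [p*0.000000 + (1-p)*0.000000] = 0.000000; exercise = 0.000000; V(2,2) = max -> 0.000000
  V(1,0) = exp(-r*dt) * [p*21.299067 + (1-p)*4.510894] = 12.150240; exercise = 9.785494; V(1,0) = max -> 12.150240
  V(1,1) = exp(-r*dt) * [p*4.510894 + (1-p)*0.000000] = 2.079421; exercise = 0.000000; V(1,1) = max -> 2.079421
  V(0,0) = exp(-r*dt) * [p*12.150240 + (1-p)*2.079421] = 6.675917; exercise = 1.470000; V(0,0) = max -> 6.675917

Answer: Price = V(0,0) = 6.6759


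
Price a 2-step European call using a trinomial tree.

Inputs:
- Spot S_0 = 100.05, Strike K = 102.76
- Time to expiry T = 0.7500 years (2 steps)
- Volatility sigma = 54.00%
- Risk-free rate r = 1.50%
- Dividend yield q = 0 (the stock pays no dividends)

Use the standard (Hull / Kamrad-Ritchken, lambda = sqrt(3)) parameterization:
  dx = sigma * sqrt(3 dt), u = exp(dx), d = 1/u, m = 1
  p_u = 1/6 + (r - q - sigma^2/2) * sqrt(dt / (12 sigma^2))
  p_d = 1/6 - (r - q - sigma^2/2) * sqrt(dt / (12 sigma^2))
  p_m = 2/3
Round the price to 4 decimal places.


dt = T/N = 0.375000; dx = sigma*sqrt(3*dt) = 0.572756
u = exp(dx) = 1.773148; d = 1/u = 0.563969
p_u = 0.123847, p_m = 0.666667, p_d = 0.209486
Discount per step: exp(-r*dt) = 0.994391
Stock lattice S(k, j) with j the centered position index:
  k=0: S(0,+0) = 100.0500
  k=1: S(1,-1) = 56.4251; S(1,+0) = 100.0500; S(1,+1) = 177.4035
  k=2: S(2,-2) = 31.8220; S(2,-1) = 56.4251; S(2,+0) = 100.0500; S(2,+1) = 177.4035; S(2,+2) = 314.5626
Terminal payoffs V(N, j) = max(S_T - K, 0):
  V(2,-2) = 0.000000; V(2,-1) = 0.000000; V(2,+0) = 0.000000; V(2,+1) = 74.643456; V(2,+2) = 211.802582
Backward induction: V(k, j) = exp(-r*dt) * [p_u * V(k+1, j+1) + p_m * V(k+1, j) + p_d * V(k+1, j-1)]
  V(1,-1) = exp(-r*dt) * [p_u*0.000000 + p_m*0.000000 + p_d*0.000000] = 0.000000
  V(1,+0) = exp(-r*dt) * [p_u*74.643456 + p_m*0.000000 + p_d*0.000000] = 9.192546
  V(1,+1) = exp(-r*dt) * [p_u*211.802582 + p_m*74.643456 + p_d*0.000000] = 75.567245
  V(0,+0) = exp(-r*dt) * [p_u*75.567245 + p_m*9.192546 + p_d*0.000000] = 15.400302

Answer: Price = V(0,0) = 15.4003


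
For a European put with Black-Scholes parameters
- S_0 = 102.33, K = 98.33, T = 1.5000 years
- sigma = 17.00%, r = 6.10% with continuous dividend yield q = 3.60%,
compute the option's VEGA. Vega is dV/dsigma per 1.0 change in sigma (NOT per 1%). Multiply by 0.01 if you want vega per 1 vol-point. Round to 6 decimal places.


d1 = 0.4757231659; d2 = 0.2675165378
phi(d1) = 0.3562598857; exp(-qT) = 0.9474321065; exp(-rT) = 0.9125613162
Vega = S * exp(-qT) * phi(d1) * sqrt(T) = 102.3300 * 0.9474321065 * 0.3562598857 * 1.2247448714 = 42.302265

Answer: Vega = 42.302265


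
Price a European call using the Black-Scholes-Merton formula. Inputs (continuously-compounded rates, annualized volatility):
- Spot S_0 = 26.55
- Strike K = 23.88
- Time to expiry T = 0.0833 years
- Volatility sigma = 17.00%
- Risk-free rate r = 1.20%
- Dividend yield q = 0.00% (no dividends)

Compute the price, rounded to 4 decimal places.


d1 = (ln(S/K) + (r - q + 0.5*sigma^2) * T) / (sigma * sqrt(T)) = 2.20507162
d2 = d1 - sigma * sqrt(T) = 2.15600666
exp(-rT) = 0.99900090; exp(-qT) = 1.00000000
C = S_0 * exp(-qT) * N(d1) - K * exp(-rT) * N(d2)
N(d1) = 0.98627547; N(d2) = 0.98445843
C = 26.5500 * 1.00000000 * 0.98627547 - 23.8800 * 0.99900090 * 0.98445843 = 2.7002

Answer: Price = 2.7002


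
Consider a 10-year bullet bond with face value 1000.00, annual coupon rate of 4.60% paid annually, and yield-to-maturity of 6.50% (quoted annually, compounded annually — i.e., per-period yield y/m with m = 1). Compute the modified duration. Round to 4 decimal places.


Answer: Modified duration = 7.5858

Derivation:
Coupon per period c = face * coupon_rate / m = 46.000000
Periods per year m = 1; per-period yield y/m = 0.065000
Number of cashflows N = 10
Cashflows (t years, CF_t, discount factor 1/(1+y/m)^(m*t), PV):
  t = 1.0000: CF_t = 46.000000, DF = 0.938967, PV = 43.192488
  t = 2.0000: CF_t = 46.000000, DF = 0.881659, PV = 40.556327
  t = 3.0000: CF_t = 46.000000, DF = 0.827849, PV = 38.081058
  t = 4.0000: CF_t = 46.000000, DF = 0.777323, PV = 35.756862
  t = 5.0000: CF_t = 46.000000, DF = 0.729881, PV = 33.574518
  t = 6.0000: CF_t = 46.000000, DF = 0.685334, PV = 31.525369
  t = 7.0000: CF_t = 46.000000, DF = 0.643506, PV = 29.601286
  t = 8.0000: CF_t = 46.000000, DF = 0.604231, PV = 27.794635
  t = 9.0000: CF_t = 46.000000, DF = 0.567353, PV = 26.098248
  t = 10.0000: CF_t = 1046.000000, DF = 0.532726, PV = 557.231433
Price P = sum_t PV_t = 863.412226
First compute Macaulay numerator sum_t t * PV_t:
  t * PV_t at t = 1.0000: 43.192488
  t * PV_t at t = 2.0000: 81.112654
  t * PV_t at t = 3.0000: 114.243175
  t * PV_t at t = 4.0000: 143.027449
  t * PV_t at t = 5.0000: 167.872592
  t * PV_t at t = 6.0000: 189.152217
  t * PV_t at t = 7.0000: 207.209001
  t * PV_t at t = 8.0000: 222.357077
  t * PV_t at t = 9.0000: 234.884236
  t * PV_t at t = 10.0000: 5572.314332
Macaulay duration D = 6975.365221 / 863.412226 = 8.078835
Modified duration = D / (1 + y/m) = 8.078835 / (1 + 0.065000) = 7.585761


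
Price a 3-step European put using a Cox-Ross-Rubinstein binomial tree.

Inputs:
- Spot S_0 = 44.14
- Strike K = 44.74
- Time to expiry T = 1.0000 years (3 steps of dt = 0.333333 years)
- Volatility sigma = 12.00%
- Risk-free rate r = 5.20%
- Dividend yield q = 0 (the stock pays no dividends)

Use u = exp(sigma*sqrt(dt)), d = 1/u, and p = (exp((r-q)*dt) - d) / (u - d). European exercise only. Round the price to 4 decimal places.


Answer: Price = V(0,0) = 1.4483

Derivation:
dt = T/N = 0.333333
u = exp(sigma*sqrt(dt)) = 1.071738; d = 1/u = 0.933063
p = (exp((r-q)*dt) - d) / (u - d) = 0.608769
Discount per step: exp(-r*dt) = 0.982816
Stock lattice S(k, i) with i counting down-moves:
  k=0: S(0,0) = 44.1400
  k=1: S(1,0) = 47.3065; S(1,1) = 41.1854
  k=2: S(2,0) = 50.7002; S(2,1) = 44.1400; S(2,2) = 38.4286
  k=3: S(3,0) = 54.3374; S(3,1) = 47.3065; S(3,2) = 41.1854; S(3,3) = 35.8563
Terminal payoffs V(N, i) = max(K - S_T, 0):
  V(3,0) = 0.000000; V(3,1) = 0.000000; V(3,2) = 3.554578; V(3,3) = 8.883663
Backward induction: V(k, i) = exp(-r*dt) * [p * V(k+1, i) + (1-p) * V(k+1, i+1)].
  V(2,0) = exp(-r*dt) * [p*0.000000 + (1-p)*0.000000] = 0.000000
  V(2,1) = exp(-r*dt) * [p*0.000000 + (1-p)*3.554578] = 1.366766
  V(2,2) = exp(-r*dt) * [p*3.554578 + (1-p)*8.883663] = 5.542575
  V(1,0) = exp(-r*dt) * [p*0.000000 + (1-p)*1.366766] = 0.525533
  V(1,1) = exp(-r*dt) * [p*1.366766 + (1-p)*5.542575] = 2.948914
  V(0,0) = exp(-r*dt) * [p*0.525533 + (1-p)*2.948914] = 1.448313


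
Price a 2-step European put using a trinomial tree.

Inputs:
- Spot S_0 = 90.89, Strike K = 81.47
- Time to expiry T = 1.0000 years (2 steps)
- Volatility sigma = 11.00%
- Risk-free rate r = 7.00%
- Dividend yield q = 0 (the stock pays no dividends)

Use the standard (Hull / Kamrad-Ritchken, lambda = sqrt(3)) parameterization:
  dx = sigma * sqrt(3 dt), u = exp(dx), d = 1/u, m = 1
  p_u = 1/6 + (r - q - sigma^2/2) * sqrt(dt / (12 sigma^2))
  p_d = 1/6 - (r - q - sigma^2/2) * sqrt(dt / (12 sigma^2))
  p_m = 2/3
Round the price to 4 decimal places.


Answer: Price = V(0,0) = 0.1474

Derivation:
dt = T/N = 0.500000; dx = sigma*sqrt(3*dt) = 0.134722
u = exp(dx) = 1.144219; d = 1/u = 0.873959
p_u = 0.285337, p_m = 0.666667, p_d = 0.047996
Discount per step: exp(-r*dt) = 0.965605
Stock lattice S(k, j) with j the centered position index:
  k=0: S(0,+0) = 90.8900
  k=1: S(1,-1) = 79.4341; S(1,+0) = 90.8900; S(1,+1) = 103.9980
  k=2: S(2,-2) = 69.4222; S(2,-1) = 79.4341; S(2,+0) = 90.8900; S(2,+1) = 103.9980; S(2,+2) = 118.9965
Terminal payoffs V(N, j) = max(K - S_T, 0):
  V(2,-2) = 12.047841; V(2,-1) = 2.035876; V(2,+0) = 0.000000; V(2,+1) = 0.000000; V(2,+2) = 0.000000
Backward induction: V(k, j) = exp(-r*dt) * [p_u * V(k+1, j+1) + p_m * V(k+1, j) + p_d * V(k+1, j-1)]
  V(1,-1) = exp(-r*dt) * [p_u*0.000000 + p_m*2.035876 + p_d*12.047841] = 1.868932
  V(1,+0) = exp(-r*dt) * [p_u*0.000000 + p_m*0.000000 + p_d*2.035876] = 0.094354
  V(1,+1) = exp(-r*dt) * [p_u*0.000000 + p_m*0.000000 + p_d*0.000000] = 0.000000
  V(0,+0) = exp(-r*dt) * [p_u*0.000000 + p_m*0.094354 + p_d*1.868932] = 0.147356


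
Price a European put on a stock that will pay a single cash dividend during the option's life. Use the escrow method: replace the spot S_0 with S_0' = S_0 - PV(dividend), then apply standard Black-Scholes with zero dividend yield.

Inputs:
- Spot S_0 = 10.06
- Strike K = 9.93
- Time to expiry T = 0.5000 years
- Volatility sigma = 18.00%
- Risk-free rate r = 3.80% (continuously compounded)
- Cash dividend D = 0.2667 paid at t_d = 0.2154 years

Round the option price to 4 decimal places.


PV(D) = D * exp(-r * t_d) = 0.2667 * 0.99184821 = 0.26452592
S_0' = S_0 - PV(D) = 10.0600 - 0.26452592 = 9.79547408
d1 = (ln(S_0'/K) + (r + sigma^2/2)*T) / (sigma*sqrt(T)) = 0.10575153
d2 = d1 - sigma*sqrt(T) = -0.02152769
exp(-rT) = 0.98117936
N(-d1) = 0.45788975; N(-d2) = 0.50858764
P = K * exp(-rT) * N(-d2) - S_0' * N(-d1) = 9.9300 * 0.98117936 * 0.50858764 - 9.79547408 * 0.45788975 = 0.4700

Answer: Price = 0.4700
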